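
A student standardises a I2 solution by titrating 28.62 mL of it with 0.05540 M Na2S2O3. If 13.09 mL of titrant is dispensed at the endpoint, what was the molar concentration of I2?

n(Na2S2O3) = 0.05540 x 0.01309 = 0.0007252 mol.
From the balanced equation, 2 mol Na2S2O3 reacts with 1 mol I2, so n(I2) = 0.0007252 x 1/2 = 0.0003626 mol.
[I2] = 0.0003626 / 0.02862 L = 0.0127 M.

0.0127 M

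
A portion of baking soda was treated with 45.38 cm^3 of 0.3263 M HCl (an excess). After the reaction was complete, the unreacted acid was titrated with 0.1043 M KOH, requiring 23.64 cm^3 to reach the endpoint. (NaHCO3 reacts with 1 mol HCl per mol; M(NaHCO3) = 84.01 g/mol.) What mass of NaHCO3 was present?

1.04 g

Total n(HCl) added = 0.3263 x 0.04538 = 0.01481 mol.
n(KOH) used = 0.1043 x 0.02364 = 0.002466 mol, which equals the excess n(HCl).
So n(HCl) consumed by the sample = 0.01481 - 0.002466 = 0.01234 mol.
n(NaHCO3) = 0.01234 / 1 = 0.01234 mol.
mass = 0.01234 mol x 84.01 g/mol = 1.04 g.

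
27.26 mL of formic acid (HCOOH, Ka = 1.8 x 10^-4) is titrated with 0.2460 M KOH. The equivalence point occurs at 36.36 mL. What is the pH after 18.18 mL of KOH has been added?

3.74

18.18 mL is exactly half the equivalence volume (36.36/2), i.e. the half-equivalence point.
There, n(HA) = n(A^-), so pH = pKa = -log(1.8 x 10^-4) = 3.74.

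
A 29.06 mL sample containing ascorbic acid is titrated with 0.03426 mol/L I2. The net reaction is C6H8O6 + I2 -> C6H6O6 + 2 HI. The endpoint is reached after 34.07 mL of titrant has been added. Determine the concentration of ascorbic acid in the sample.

0.0402 M

n(I2) = 0.03426 x 0.03407 = 0.001167 mol.
From the balanced equation, 1 mol I2 reacts with 1 mol ascorbic acid, so n(ascorbic acid) = 0.001167 x 1/1 = 0.001167 mol.
[ascorbic acid] = 0.001167 / 0.02906 L = 0.0402 M.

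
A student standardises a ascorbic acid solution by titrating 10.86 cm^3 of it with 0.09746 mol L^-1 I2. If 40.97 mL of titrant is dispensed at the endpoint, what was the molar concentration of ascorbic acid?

n(I2) = 0.09746 x 0.04097 = 0.003993 mol.
From the balanced equation, 1 mol I2 reacts with 1 mol ascorbic acid, so n(ascorbic acid) = 0.003993 x 1/1 = 0.003993 mol.
[ascorbic acid] = 0.003993 / 0.01086 L = 0.368 M.

0.368 M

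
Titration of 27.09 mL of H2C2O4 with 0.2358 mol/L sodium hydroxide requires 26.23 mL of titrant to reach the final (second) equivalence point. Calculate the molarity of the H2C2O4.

n(NaOH) = 0.2358 x 0.02623 = 0.006185 mol.
At the final (second) equivalence point, 2 mol OH^- react per mol H2C2O4, so n(H2C2O4) = 0.006185 / 2 = 0.003093 mol.
[H2C2O4] = 0.003093 / 0.02709 L = 0.114 M.

0.114 M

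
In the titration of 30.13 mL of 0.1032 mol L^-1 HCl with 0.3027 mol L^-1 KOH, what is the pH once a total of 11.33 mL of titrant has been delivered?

11.89

n(acid) = 0.1032 x 0.03013 = 0.003109 mol; n(KOH) added = 0.3027 x 0.01133 = 0.003430 mol.
Base is in excess by 0.003430 - 0.003109 = 0.0003202 mol in a total volume of 0.04146 L.
[OH^-] = 0.0003202/0.04146 = 0.007723 M, so pOH = 2.11 and pH = 14.00 - 2.11 = 11.89.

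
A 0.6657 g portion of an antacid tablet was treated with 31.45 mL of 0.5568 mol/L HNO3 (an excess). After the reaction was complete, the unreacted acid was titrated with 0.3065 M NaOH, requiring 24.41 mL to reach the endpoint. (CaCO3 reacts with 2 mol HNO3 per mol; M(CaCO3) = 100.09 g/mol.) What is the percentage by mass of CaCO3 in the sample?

75.4%

Total n(HNO3) added = 0.5568 x 0.03145 = 0.01751 mol.
n(NaOH) used = 0.3065 x 0.02441 = 0.007482 mol, which equals the excess n(HNO3).
So n(HNO3) consumed by the sample = 0.01751 - 0.007482 = 0.01003 mol.
n(CaCO3) = 0.01003 / 2 = 0.005015 mol.
mass CaCO3 = 0.005015 x 100.09 = 0.5019 g, so %CaCO3 = 0.5019/0.6657 x 100 = 75.4%.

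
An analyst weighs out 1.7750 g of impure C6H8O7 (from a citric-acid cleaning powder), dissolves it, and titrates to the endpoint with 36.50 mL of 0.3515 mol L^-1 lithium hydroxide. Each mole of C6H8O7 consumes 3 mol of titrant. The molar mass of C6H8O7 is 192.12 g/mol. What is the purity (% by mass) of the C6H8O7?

46.3%

n(LiOH) = 0.3515 x 0.03650 = 0.01283 mol.
n(C6H8O7) = 0.01283 / 3 = 0.004277 mol.
mass of C6H8O7 = 0.004277 x 192.12 = 0.8216 g.
% purity = 0.8216 / 1.7750 x 100 = 46.3%.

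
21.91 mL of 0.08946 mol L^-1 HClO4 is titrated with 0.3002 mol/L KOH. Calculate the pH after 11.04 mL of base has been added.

n(acid) = 0.08946 x 0.02191 = 0.001960 mol; n(KOH) added = 0.3002 x 0.01104 = 0.003314 mol.
Base is in excess by 0.003314 - 0.001960 = 0.001354 mol in a total volume of 0.03295 L.
[OH^-] = 0.001354/0.03295 = 0.04110 M, so pOH = 1.39 and pH = 14.00 - 1.39 = 12.61.

12.61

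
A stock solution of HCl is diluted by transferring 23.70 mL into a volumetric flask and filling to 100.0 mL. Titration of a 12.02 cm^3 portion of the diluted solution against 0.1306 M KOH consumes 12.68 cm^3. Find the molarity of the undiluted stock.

n(KOH) = 0.1306 x 0.01268 = 0.001656 mol.
n(HCl) in the aliquot = 0.001656 mol.
[diluted HCl] = 0.001656 / 0.01202 = 0.1378 M.
Dilution factor = 100.0/23.70 = 4.219, so [stock] = 0.1378 x 4.219 = 0.581 M.

0.581 M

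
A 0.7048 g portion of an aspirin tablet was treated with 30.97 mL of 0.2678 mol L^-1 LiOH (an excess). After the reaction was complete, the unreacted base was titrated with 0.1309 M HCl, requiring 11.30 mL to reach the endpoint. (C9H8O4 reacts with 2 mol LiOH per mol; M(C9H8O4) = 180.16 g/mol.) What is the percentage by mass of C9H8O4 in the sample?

87.1%

Total n(LiOH) added = 0.2678 x 0.03097 = 0.008294 mol.
n(HCl) used = 0.1309 x 0.01130 = 0.001479 mol, which equals the excess n(LiOH).
So n(LiOH) consumed by the sample = 0.008294 - 0.001479 = 0.006815 mol.
n(C9H8O4) = 0.006815 / 2 = 0.003407 mol.
mass C9H8O4 = 0.003407 x 180.16 = 0.6139 g, so %C9H8O4 = 0.6139/0.7048 x 100 = 87.1%.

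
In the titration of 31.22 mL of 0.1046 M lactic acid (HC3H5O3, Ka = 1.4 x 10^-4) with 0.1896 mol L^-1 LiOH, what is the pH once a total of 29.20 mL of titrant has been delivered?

n(acid) = 0.1046 x 0.03122 = 0.003266 mol; n(LiOH) added = 0.1896 x 0.02920 = 0.005536 mol.
Base is in excess by 0.005536 - 0.003266 = 0.002271 mol in a total volume of 0.06042 L.
[OH^-] = 0.002271/0.06042 = 0.03758 M, so pOH = 1.43 and pH = 14.00 - 1.43 = 12.57.

12.57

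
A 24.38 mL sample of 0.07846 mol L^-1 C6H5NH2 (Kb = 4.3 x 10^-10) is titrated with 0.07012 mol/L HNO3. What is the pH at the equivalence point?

n(C6H5NH2) = 0.07846 x 0.02438 = 0.001913 mol; V(HNO3) at equivalence = 0.001913/0.07012 = 0.02728 L.
At equivalence the base is fully converted to C6H5NH3+; total volume = 0.05166 L, so [C6H5NH3+] = 0.001913/0.05166 = 0.03703 M.
Ka(C6H5NH3+) = Kw/Kb = 1.0e-14 / 4.3 x 10^-10 = 2.33e-5.
[H^+] = sqrt(Ka x [C6H5NH3+]) = sqrt(2.33e-5 x 0.03703) = 0.000928 M.
pH = -log(0.000928) = 3.03.

3.03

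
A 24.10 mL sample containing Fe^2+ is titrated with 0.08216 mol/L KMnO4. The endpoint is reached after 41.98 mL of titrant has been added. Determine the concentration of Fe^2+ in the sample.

n(KMnO4) = 0.08216 x 0.04198 = 0.003449 mol.
From the balanced equation, 1 mol KMnO4 reacts with 5 mol Fe^2+, so n(Fe^2+) = 0.003449 x 5/1 = 0.01725 mol.
[Fe^2+] = 0.01725 / 0.02410 L = 0.716 M.

0.716 M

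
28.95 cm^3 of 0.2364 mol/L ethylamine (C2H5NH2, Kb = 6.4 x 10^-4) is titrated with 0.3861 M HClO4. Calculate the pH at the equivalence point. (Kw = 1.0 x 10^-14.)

n(C2H5NH2) = 0.2364 x 0.02895 = 0.006844 mol; V(HClO4) at equivalence = 0.006844/0.3861 = 0.01773 L.
At equivalence the base is fully converted to C2H5NH3+; total volume = 0.04668 L, so [C2H5NH3+] = 0.006844/0.04668 = 0.1466 M.
Ka(C2H5NH3+) = Kw/Kb = 1.0e-14 / 6.4 x 10^-4 = 1.56e-11.
[H^+] = sqrt(Ka x [C2H5NH3+]) = sqrt(1.56e-11 x 0.1466) = 1.51e-6 M.
pH = -log(1.51e-6) = 5.82.

5.82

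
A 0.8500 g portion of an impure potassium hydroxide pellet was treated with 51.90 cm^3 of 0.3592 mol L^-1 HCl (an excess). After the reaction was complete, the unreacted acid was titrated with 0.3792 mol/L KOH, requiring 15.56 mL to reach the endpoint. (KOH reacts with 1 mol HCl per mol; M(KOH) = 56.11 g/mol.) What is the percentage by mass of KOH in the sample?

Total n(HCl) added = 0.3592 x 0.05190 = 0.01864 mol.
n(KOH) used = 0.3792 x 0.01556 = 0.005900 mol, which equals the excess n(HCl).
So n(HCl) consumed by the sample = 0.01864 - 0.005900 = 0.01274 mol.
n(KOH) = 0.01274 / 1 = 0.01274 mol.
mass KOH = 0.01274 x 56.11 = 0.7150 g, so %KOH = 0.7150/0.8500 x 100 = 84.1%.

84.1%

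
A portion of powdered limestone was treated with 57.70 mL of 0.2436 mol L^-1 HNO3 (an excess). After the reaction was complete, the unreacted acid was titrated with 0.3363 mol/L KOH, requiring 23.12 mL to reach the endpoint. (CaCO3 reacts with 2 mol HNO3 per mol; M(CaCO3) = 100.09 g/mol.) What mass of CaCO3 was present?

Total n(HNO3) added = 0.2436 x 0.05770 = 0.01406 mol.
n(KOH) used = 0.3363 x 0.02312 = 0.007775 mol, which equals the excess n(HNO3).
So n(HNO3) consumed by the sample = 0.01406 - 0.007775 = 0.006280 mol.
n(CaCO3) = 0.006280 / 2 = 0.003140 mol.
mass = 0.003140 mol x 100.09 g/mol = 0.314 g.

0.314 g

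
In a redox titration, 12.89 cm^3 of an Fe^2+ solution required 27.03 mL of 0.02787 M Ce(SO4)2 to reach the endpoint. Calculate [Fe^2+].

0.0584 M

n(Ce(SO4)2) = 0.02787 x 0.02703 = 0.0007533 mol.
From the balanced equation, 1 mol Ce(SO4)2 reacts with 1 mol Fe^2+, so n(Fe^2+) = 0.0007533 x 1/1 = 0.0007533 mol.
[Fe^2+] = 0.0007533 / 0.01289 L = 0.0584 M.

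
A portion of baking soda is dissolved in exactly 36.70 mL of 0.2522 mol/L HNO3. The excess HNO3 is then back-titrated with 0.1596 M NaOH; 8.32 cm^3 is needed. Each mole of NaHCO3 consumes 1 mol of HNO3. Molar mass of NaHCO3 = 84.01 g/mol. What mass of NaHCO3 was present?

0.666 g

Total n(HNO3) added = 0.2522 x 0.03670 = 0.009256 mol.
n(NaOH) used = 0.1596 x 0.008320 = 0.001328 mol, which equals the excess n(HNO3).
So n(HNO3) consumed by the sample = 0.009256 - 0.001328 = 0.007928 mol.
n(NaHCO3) = 0.007928 / 1 = 0.007928 mol.
mass = 0.007928 mol x 84.01 g/mol = 0.666 g.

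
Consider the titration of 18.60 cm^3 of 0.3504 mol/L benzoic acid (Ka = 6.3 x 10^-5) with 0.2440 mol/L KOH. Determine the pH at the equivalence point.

8.68

n(C6H5COOH) = 0.3504 x 0.01860 = 0.006517 mol; V(KOH) at equivalence = 0.006517/0.2440 = 0.02671 L.
At equivalence all the acid is converted to C6H5COO-; total volume = 0.01860 + 0.02671 = 0.04531 L, so [C6H5COO-] = 0.006517/0.04531 = 0.1438 M.
Kb = Kw/Ka = 1.0e-14 / 6.3 x 10^-5 = 1.59e-10.
[OH^-] = sqrt(Kb x [C6H5COO-]) = sqrt(1.59e-10 x 0.1438) = 4.78e-6 M.
pOH = 5.32, so pH = 14.00 - 5.32 = 8.68.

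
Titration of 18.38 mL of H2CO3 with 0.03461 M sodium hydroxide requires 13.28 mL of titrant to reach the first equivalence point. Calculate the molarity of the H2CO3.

0.0250 M

n(NaOH) = 0.03461 x 0.01328 = 0.0004596 mol.
At the first equivalence point, 1 mol OH^- react per mol H2CO3, so n(H2CO3) = 0.0004596 / 1 = 0.0004596 mol.
[H2CO3] = 0.0004596 / 0.01838 L = 0.0250 M.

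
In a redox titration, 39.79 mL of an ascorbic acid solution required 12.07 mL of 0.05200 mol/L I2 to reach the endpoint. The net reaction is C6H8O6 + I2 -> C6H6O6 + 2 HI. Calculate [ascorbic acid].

n(I2) = 0.05200 x 0.01207 = 0.0006276 mol.
From the balanced equation, 1 mol I2 reacts with 1 mol ascorbic acid, so n(ascorbic acid) = 0.0006276 x 1/1 = 0.0006276 mol.
[ascorbic acid] = 0.0006276 / 0.03979 L = 0.0158 M.

0.0158 M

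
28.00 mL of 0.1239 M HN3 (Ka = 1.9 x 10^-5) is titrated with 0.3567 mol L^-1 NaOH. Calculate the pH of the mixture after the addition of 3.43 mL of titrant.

4.46

Initial n(HN3) = 0.1239 x 0.02800 = 0.003469 mol.
n(NaOH) added = 0.3567 x 0.003430 = 0.001223 mol, converting that many moles of HN3 to N3-.
Remaining n(HN3) = 0.002246 mol; n(N3-) = 0.001223 mol.
By Henderson-Hasselbalch, pH = pKa + log([A^-]/[HA]) = 4.72 + log(0.001223/0.002246) = 4.72 + (-0.26) = 4.46.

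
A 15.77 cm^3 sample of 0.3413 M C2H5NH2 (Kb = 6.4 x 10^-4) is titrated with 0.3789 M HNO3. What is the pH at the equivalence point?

5.78

n(C2H5NH2) = 0.3413 x 0.01577 = 0.005382 mol; V(HNO3) at equivalence = 0.005382/0.3789 = 0.01421 L.
At equivalence the base is fully converted to C2H5NH3+; total volume = 0.02998 L, so [C2H5NH3+] = 0.005382/0.02998 = 0.1796 M.
Ka(C2H5NH3+) = Kw/Kb = 1.0e-14 / 6.4 x 10^-4 = 1.56e-11.
[H^+] = sqrt(Ka x [C2H5NH3+]) = sqrt(1.56e-11 x 0.1796) = 1.67e-6 M.
pH = -log(1.67e-6) = 5.78.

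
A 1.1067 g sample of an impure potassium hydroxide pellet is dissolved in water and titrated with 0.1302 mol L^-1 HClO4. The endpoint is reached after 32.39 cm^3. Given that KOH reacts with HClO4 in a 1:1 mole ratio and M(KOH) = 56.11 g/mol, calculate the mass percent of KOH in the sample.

21.4%

n(HClO4) = 0.1302 x 0.03239 = 0.004217 mol.
n(KOH) = 0.004217 / 1 = 0.004217 mol.
mass of KOH = 0.004217 x 56.11 = 0.2366 g.
% purity = 0.2366 / 1.1067 x 100 = 21.4%.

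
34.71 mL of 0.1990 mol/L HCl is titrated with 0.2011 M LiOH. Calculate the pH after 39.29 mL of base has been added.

12.13

n(acid) = 0.1990 x 0.03471 = 0.006907 mol; n(LiOH) added = 0.2011 x 0.03929 = 0.007901 mol.
Base is in excess by 0.007901 - 0.006907 = 0.0009939 mol in a total volume of 0.07400 L.
[OH^-] = 0.0009939/0.07400 = 0.01343 M, so pOH = 1.87 and pH = 14.00 - 1.87 = 12.13.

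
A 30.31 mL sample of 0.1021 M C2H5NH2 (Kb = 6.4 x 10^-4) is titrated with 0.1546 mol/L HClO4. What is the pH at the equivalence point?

n(C2H5NH2) = 0.1021 x 0.03031 = 0.003095 mol; V(HClO4) at equivalence = 0.003095/0.1546 = 0.02002 L.
At equivalence the base is fully converted to C2H5NH3+; total volume = 0.05033 L, so [C2H5NH3+] = 0.003095/0.05033 = 0.06149 M.
Ka(C2H5NH3+) = Kw/Kb = 1.0e-14 / 6.4 x 10^-4 = 1.56e-11.
[H^+] = sqrt(Ka x [C2H5NH3+]) = sqrt(1.56e-11 x 0.06149) = 9.80e-7 M.
pH = -log(9.80e-7) = 6.01.

6.01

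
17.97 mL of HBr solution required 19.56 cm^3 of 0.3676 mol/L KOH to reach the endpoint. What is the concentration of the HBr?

n(KOH) delivered = 0.3676 x 0.01956 = 0.007190 mol.
For a 1:1 reaction, n(HBr) = 0.007190 mol.
[HBr] = 0.007190 mol / 0.01797 L = 0.400 M.

0.400 M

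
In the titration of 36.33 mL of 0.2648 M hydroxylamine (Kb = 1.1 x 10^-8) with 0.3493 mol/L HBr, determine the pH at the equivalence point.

n(NH2OH) = 0.2648 x 0.03633 = 0.009620 mol; V(HBr) at equivalence = 0.009620/0.3493 = 0.02754 L.
At equivalence the base is fully converted to NH3OH+; total volume = 0.06387 L, so [NH3OH+] = 0.009620/0.06387 = 0.1506 M.
Ka(NH3OH+) = Kw/Kb = 1.0e-14 / 1.1 x 10^-8 = 9.09e-7.
[H^+] = sqrt(Ka x [NH3OH+]) = sqrt(9.09e-7 x 0.1506) = 0.000370 M.
pH = -log(0.000370) = 3.43.

3.43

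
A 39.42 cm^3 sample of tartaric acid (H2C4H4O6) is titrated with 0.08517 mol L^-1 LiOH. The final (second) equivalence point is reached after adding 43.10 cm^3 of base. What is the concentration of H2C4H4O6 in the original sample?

n(LiOH) = 0.08517 x 0.04310 = 0.003671 mol.
At the final (second) equivalence point, 2 mol OH^- react per mol H2C4H4O6, so n(H2C4H4O6) = 0.003671 / 2 = 0.001835 mol.
[H2C4H4O6] = 0.001835 / 0.03942 L = 0.0466 M.

0.0466 M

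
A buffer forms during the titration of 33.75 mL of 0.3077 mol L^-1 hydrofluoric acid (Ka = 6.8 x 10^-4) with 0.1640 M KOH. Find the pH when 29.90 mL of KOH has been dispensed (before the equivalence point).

Initial n(HF) = 0.3077 x 0.03375 = 0.01038 mol.
n(KOH) added = 0.1640 x 0.02990 = 0.004904 mol, converting that many moles of HF to F-.
Remaining n(HF) = 0.005481 mol; n(F-) = 0.004904 mol.
By Henderson-Hasselbalch, pH = pKa + log([A^-]/[HA]) = 3.17 + log(0.004904/0.005481) = 3.17 + (-0.05) = 3.12.

3.12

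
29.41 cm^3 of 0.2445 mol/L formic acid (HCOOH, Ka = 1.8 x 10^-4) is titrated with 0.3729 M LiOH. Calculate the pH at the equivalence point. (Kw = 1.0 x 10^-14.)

8.46

n(HCOOH) = 0.2445 x 0.02941 = 0.007191 mol; V(LiOH) at equivalence = 0.007191/0.3729 = 0.01928 L.
At equivalence all the acid is converted to HCOO-; total volume = 0.02941 + 0.01928 = 0.04869 L, so [HCOO-] = 0.007191/0.04869 = 0.1477 M.
Kb = Kw/Ka = 1.0e-14 / 1.8 x 10^-4 = 5.56e-11.
[OH^-] = sqrt(Kb x [HCOO-]) = sqrt(5.56e-11 x 0.1477) = 2.86e-6 M.
pOH = 5.54, so pH = 14.00 - 5.54 = 8.46.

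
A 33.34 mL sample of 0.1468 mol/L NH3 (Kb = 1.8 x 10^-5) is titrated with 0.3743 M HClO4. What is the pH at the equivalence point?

n(NH3) = 0.1468 x 0.03334 = 0.004894 mol; V(HClO4) at equivalence = 0.004894/0.3743 = 0.01308 L.
At equivalence the base is fully converted to NH4+; total volume = 0.04642 L, so [NH4+] = 0.004894/0.04642 = 0.1054 M.
Ka(NH4+) = Kw/Kb = 1.0e-14 / 1.8 x 10^-5 = 5.56e-10.
[H^+] = sqrt(Ka x [NH4+]) = sqrt(5.56e-10 x 0.1054) = 7.65e-6 M.
pH = -log(7.65e-6) = 5.12.

5.12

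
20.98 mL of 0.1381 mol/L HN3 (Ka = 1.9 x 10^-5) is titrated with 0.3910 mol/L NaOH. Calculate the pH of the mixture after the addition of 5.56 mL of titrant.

Initial n(HN3) = 0.1381 x 0.02098 = 0.002897 mol.
n(NaOH) added = 0.3910 x 0.005560 = 0.002174 mol, converting that many moles of HN3 to N3-.
Remaining n(HN3) = 0.0007234 mol; n(N3-) = 0.002174 mol.
By Henderson-Hasselbalch, pH = pKa + log([A^-]/[HA]) = 4.72 + log(0.002174/0.0007234) = 4.72 + (+0.48) = 5.20.

5.20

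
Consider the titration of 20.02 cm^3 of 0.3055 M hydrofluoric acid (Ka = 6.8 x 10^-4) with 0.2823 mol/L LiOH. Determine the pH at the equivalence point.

8.17

n(HF) = 0.3055 x 0.02002 = 0.006116 mol; V(LiOH) at equivalence = 0.006116/0.2823 = 0.02167 L.
At equivalence all the acid is converted to F-; total volume = 0.02002 + 0.02167 = 0.04169 L, so [F-] = 0.006116/0.04169 = 0.1467 M.
Kb = Kw/Ka = 1.0e-14 / 6.8 x 10^-4 = 1.47e-11.
[OH^-] = sqrt(Kb x [F-]) = sqrt(1.47e-11 x 0.1467) = 1.47e-6 M.
pOH = 5.83, so pH = 14.00 - 5.83 = 8.17.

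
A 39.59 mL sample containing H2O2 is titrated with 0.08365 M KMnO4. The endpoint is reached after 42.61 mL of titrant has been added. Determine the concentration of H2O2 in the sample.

0.225 M

n(KMnO4) = 0.08365 x 0.04261 = 0.003564 mol.
From the balanced equation, 2 mol KMnO4 reacts with 5 mol H2O2, so n(H2O2) = 0.003564 x 5/2 = 0.008911 mol.
[H2O2] = 0.008911 / 0.03959 L = 0.225 M.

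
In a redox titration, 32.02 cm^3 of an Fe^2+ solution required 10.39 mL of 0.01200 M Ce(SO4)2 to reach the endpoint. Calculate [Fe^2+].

0.00389 M

n(Ce(SO4)2) = 0.01200 x 0.01039 = 0.0001247 mol.
From the balanced equation, 1 mol Ce(SO4)2 reacts with 1 mol Fe^2+, so n(Fe^2+) = 0.0001247 x 1/1 = 0.0001247 mol.
[Fe^2+] = 0.0001247 / 0.03202 L = 0.00389 M.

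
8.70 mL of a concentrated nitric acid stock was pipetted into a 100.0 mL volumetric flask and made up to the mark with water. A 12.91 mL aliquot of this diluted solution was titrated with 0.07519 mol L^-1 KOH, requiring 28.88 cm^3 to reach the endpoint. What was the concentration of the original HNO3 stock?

1.93 M

n(KOH) = 0.07519 x 0.02888 = 0.002171 mol.
n(HNO3) in the aliquot = 0.002171 mol.
[diluted HNO3] = 0.002171 / 0.01291 = 0.1682 M.
Dilution factor = 100.0/8.700 = 11.49, so [stock] = 0.1682 x 11.49 = 1.93 M.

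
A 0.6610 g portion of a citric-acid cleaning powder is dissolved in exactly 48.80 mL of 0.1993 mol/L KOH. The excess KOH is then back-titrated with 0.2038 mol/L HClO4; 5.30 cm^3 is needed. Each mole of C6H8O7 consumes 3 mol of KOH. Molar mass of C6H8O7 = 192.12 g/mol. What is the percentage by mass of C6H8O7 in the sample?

83.8%

Total n(KOH) added = 0.1993 x 0.04880 = 0.009726 mol.
n(HClO4) used = 0.2038 x 0.005300 = 0.001080 mol, which equals the excess n(KOH).
So n(KOH) consumed by the sample = 0.009726 - 0.001080 = 0.008646 mol.
n(C6H8O7) = 0.008646 / 3 = 0.002882 mol.
mass C6H8O7 = 0.002882 x 192.12 = 0.5537 g, so %C6H8O7 = 0.5537/0.6610 x 100 = 83.8%.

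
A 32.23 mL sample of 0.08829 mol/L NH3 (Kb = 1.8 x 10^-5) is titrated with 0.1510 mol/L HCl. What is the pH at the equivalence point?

5.25

n(NH3) = 0.08829 x 0.03223 = 0.002846 mol; V(HCl) at equivalence = 0.002846/0.1510 = 0.01884 L.
At equivalence the base is fully converted to NH4+; total volume = 0.05107 L, so [NH4+] = 0.002846/0.05107 = 0.05571 M.
Ka(NH4+) = Kw/Kb = 1.0e-14 / 1.8 x 10^-5 = 5.56e-10.
[H^+] = sqrt(Ka x [NH4+]) = sqrt(5.56e-10 x 0.05571) = 5.56e-6 M.
pH = -log(5.56e-6) = 5.25.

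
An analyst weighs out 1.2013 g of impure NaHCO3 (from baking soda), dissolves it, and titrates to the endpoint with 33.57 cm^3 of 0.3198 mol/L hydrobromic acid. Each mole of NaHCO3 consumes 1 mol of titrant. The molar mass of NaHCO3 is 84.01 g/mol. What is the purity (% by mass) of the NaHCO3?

n(HBr) = 0.3198 x 0.03357 = 0.01074 mol.
n(NaHCO3) = 0.01074 / 1 = 0.01074 mol.
mass of NaHCO3 = 0.01074 x 84.01 = 0.9019 g.
% purity = 0.9019 / 1.2013 x 100 = 75.1%.

75.1%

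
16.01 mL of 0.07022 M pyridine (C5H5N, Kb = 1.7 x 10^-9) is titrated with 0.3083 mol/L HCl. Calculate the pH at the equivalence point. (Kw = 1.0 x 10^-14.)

n(C5H5N) = 0.07022 x 0.01601 = 0.001124 mol; V(HCl) at equivalence = 0.001124/0.3083 = 0.003647 L.
At equivalence the base is fully converted to C5H5NH+; total volume = 0.01966 L, so [C5H5NH+] = 0.001124/0.01966 = 0.05719 M.
Ka(C5H5NH+) = Kw/Kb = 1.0e-14 / 1.7 x 10^-9 = 5.88e-6.
[H^+] = sqrt(Ka x [C5H5NH+]) = sqrt(5.88e-6 x 0.05719) = 0.000580 M.
pH = -log(0.000580) = 3.24.

3.24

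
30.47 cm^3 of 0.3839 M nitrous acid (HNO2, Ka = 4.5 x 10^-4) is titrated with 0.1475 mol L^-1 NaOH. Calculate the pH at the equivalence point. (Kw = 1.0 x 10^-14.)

n(HNO2) = 0.3839 x 0.03047 = 0.01170 mol; V(NaOH) at equivalence = 0.01170/0.1475 = 0.07930 L.
At equivalence all the acid is converted to NO2-; total volume = 0.03047 + 0.07930 = 0.1098 L, so [NO2-] = 0.01170/0.1098 = 0.1066 M.
Kb = Kw/Ka = 1.0e-14 / 4.5 x 10^-4 = 2.22e-11.
[OH^-] = sqrt(Kb x [NO2-]) = sqrt(2.22e-11 x 0.1066) = 1.54e-6 M.
pOH = 5.81, so pH = 14.00 - 5.81 = 8.19.

8.19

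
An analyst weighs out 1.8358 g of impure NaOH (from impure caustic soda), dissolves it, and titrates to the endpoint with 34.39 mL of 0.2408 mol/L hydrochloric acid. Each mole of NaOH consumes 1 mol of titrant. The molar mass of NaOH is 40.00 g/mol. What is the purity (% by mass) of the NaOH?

n(HCl) = 0.2408 x 0.03439 = 0.008281 mol.
n(NaOH) = 0.008281 / 1 = 0.008281 mol.
mass of NaOH = 0.008281 x 40.00 = 0.3312 g.
% purity = 0.3312 / 1.8358 x 100 = 18.0%.

18.0%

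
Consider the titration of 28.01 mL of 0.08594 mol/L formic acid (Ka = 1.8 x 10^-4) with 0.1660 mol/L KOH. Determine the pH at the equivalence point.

8.25

n(HCOOH) = 0.08594 x 0.02801 = 0.002407 mol; V(KOH) at equivalence = 0.002407/0.1660 = 0.01450 L.
At equivalence all the acid is converted to HCOO-; total volume = 0.02801 + 0.01450 = 0.04251 L, so [HCOO-] = 0.002407/0.04251 = 0.05662 M.
Kb = Kw/Ka = 1.0e-14 / 1.8 x 10^-4 = 5.56e-11.
[OH^-] = sqrt(Kb x [HCOO-]) = sqrt(5.56e-11 x 0.05662) = 1.77e-6 M.
pOH = 5.75, so pH = 14.00 - 5.75 = 8.25.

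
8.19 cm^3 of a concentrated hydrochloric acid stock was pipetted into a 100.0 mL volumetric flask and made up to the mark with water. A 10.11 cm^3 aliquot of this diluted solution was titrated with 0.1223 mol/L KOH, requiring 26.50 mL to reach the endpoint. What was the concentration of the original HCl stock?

n(KOH) = 0.1223 x 0.02650 = 0.003241 mol.
n(HCl) in the aliquot = 0.003241 mol.
[diluted HCl] = 0.003241 / 0.01011 = 0.3206 M.
Dilution factor = 100.0/8.190 = 12.21, so [stock] = 0.3206 x 12.21 = 3.91 M.

3.91 M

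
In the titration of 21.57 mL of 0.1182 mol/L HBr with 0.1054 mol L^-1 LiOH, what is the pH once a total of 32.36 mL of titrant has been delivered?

n(acid) = 0.1182 x 0.02157 = 0.002550 mol; n(LiOH) added = 0.1054 x 0.03236 = 0.003411 mol.
Base is in excess by 0.003411 - 0.002550 = 0.0008612 mol in a total volume of 0.05393 L.
[OH^-] = 0.0008612/0.05393 = 0.01597 M, so pOH = 1.80 and pH = 14.00 - 1.80 = 12.20.

12.20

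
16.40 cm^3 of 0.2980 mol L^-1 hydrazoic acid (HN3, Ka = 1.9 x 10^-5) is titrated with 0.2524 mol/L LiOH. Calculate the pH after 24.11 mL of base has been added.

n(acid) = 0.2980 x 0.01640 = 0.004887 mol; n(LiOH) added = 0.2524 x 0.02411 = 0.006085 mol.
Base is in excess by 0.006085 - 0.004887 = 0.001198 mol in a total volume of 0.04051 L.
[OH^-] = 0.001198/0.04051 = 0.02958 M, so pOH = 1.53 and pH = 14.00 - 1.53 = 12.47.

12.47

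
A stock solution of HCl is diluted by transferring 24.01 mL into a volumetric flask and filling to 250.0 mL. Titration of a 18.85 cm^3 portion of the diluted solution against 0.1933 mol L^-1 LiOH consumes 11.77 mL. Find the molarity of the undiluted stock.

1.26 M

n(LiOH) = 0.1933 x 0.01177 = 0.002275 mol.
n(HCl) in the aliquot = 0.002275 mol.
[diluted HCl] = 0.002275 / 0.01885 = 0.1207 M.
Dilution factor = 250.0/24.01 = 10.41, so [stock] = 0.1207 x 10.41 = 1.26 M.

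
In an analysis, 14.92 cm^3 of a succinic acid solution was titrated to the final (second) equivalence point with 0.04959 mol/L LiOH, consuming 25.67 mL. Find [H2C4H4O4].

0.0427 M

n(LiOH) = 0.04959 x 0.02567 = 0.001273 mol.
At the final (second) equivalence point, 2 mol OH^- react per mol H2C4H4O4, so n(H2C4H4O4) = 0.001273 / 2 = 0.0006365 mol.
[H2C4H4O4] = 0.0006365 / 0.01492 L = 0.0427 M.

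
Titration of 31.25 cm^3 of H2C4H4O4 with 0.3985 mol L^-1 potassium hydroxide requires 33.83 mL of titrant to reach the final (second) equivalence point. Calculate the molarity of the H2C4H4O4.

0.216 M

n(KOH) = 0.3985 x 0.03383 = 0.01348 mol.
At the final (second) equivalence point, 2 mol OH^- react per mol H2C4H4O4, so n(H2C4H4O4) = 0.01348 / 2 = 0.006741 mol.
[H2C4H4O4] = 0.006741 / 0.03125 L = 0.216 M.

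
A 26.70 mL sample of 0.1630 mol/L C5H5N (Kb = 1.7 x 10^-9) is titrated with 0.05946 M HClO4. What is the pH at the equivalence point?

n(C5H5N) = 0.1630 x 0.02670 = 0.004352 mol; V(HClO4) at equivalence = 0.004352/0.05946 = 0.07319 L.
At equivalence the base is fully converted to C5H5NH+; total volume = 0.09989 L, so [C5H5NH+] = 0.004352/0.09989 = 0.04357 M.
Ka(C5H5NH+) = Kw/Kb = 1.0e-14 / 1.7 x 10^-9 = 5.88e-6.
[H^+] = sqrt(Ka x [C5H5NH+]) = sqrt(5.88e-6 x 0.04357) = 0.000506 M.
pH = -log(0.000506) = 3.30.

3.30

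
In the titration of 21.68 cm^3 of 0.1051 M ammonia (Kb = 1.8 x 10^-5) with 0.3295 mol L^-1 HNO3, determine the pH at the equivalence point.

n(NH3) = 0.1051 x 0.02168 = 0.002279 mol; V(HNO3) at equivalence = 0.002279/0.3295 = 0.006915 L.
At equivalence the base is fully converted to NH4+; total volume = 0.02860 L, so [NH4+] = 0.002279/0.02860 = 0.07968 M.
Ka(NH4+) = Kw/Kb = 1.0e-14 / 1.8 x 10^-5 = 5.56e-10.
[H^+] = sqrt(Ka x [NH4+]) = sqrt(5.56e-10 x 0.07968) = 6.65e-6 M.
pH = -log(6.65e-6) = 5.18.

5.18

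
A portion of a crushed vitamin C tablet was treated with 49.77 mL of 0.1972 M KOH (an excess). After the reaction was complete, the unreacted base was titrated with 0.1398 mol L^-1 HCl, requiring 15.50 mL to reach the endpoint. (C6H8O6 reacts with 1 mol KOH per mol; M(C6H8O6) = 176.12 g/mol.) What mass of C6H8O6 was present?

1.35 g

Total n(KOH) added = 0.1972 x 0.04977 = 0.009815 mol.
n(HCl) used = 0.1398 x 0.01550 = 0.002167 mol, which equals the excess n(KOH).
So n(KOH) consumed by the sample = 0.009815 - 0.002167 = 0.007648 mol.
n(C6H8O6) = 0.007648 / 1 = 0.007648 mol.
mass = 0.007648 mol x 176.12 g/mol = 1.35 g.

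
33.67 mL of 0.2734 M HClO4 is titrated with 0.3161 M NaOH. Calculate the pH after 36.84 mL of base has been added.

12.54

n(acid) = 0.2734 x 0.03367 = 0.009205 mol; n(NaOH) added = 0.3161 x 0.03684 = 0.01165 mol.
Base is in excess by 0.01165 - 0.009205 = 0.002440 mol in a total volume of 0.07051 L.
[OH^-] = 0.002440/0.07051 = 0.03460 M, so pOH = 1.46 and pH = 14.00 - 1.46 = 12.54.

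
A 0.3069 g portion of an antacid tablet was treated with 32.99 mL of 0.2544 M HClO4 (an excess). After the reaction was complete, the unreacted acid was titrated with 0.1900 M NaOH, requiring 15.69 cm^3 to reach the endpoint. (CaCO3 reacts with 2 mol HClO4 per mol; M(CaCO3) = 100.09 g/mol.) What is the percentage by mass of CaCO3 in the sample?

88.2%

Total n(HClO4) added = 0.2544 x 0.03299 = 0.008393 mol.
n(NaOH) used = 0.1900 x 0.01569 = 0.002981 mol, which equals the excess n(HClO4).
So n(HClO4) consumed by the sample = 0.008393 - 0.002981 = 0.005412 mol.
n(CaCO3) = 0.005412 / 2 = 0.002706 mol.
mass CaCO3 = 0.002706 x 100.09 = 0.2708 g, so %CaCO3 = 0.2708/0.3069 x 100 = 88.2%.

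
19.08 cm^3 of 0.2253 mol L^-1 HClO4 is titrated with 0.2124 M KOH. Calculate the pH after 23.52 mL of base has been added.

n(acid) = 0.2253 x 0.01908 = 0.004299 mol; n(KOH) added = 0.2124 x 0.02352 = 0.004996 mol.
Base is in excess by 0.004996 - 0.004299 = 0.0006969 mol in a total volume of 0.04260 L.
[OH^-] = 0.0006969/0.04260 = 0.01636 M, so pOH = 1.79 and pH = 14.00 - 1.79 = 12.21.

12.21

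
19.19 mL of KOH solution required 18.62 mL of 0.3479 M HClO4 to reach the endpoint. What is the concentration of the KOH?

0.338 M

n(HClO4) delivered = 0.3479 x 0.01862 = 0.006478 mol.
For a 1:1 reaction, n(KOH) = 0.006478 mol.
[KOH] = 0.006478 mol / 0.01919 L = 0.338 M.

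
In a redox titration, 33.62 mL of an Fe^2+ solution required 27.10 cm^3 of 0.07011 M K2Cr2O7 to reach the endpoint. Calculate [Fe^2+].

0.339 M

n(K2Cr2O7) = 0.07011 x 0.02710 = 0.001900 mol.
From the balanced equation, 1 mol K2Cr2O7 reacts with 6 mol Fe^2+, so n(Fe^2+) = 0.001900 x 6/1 = 0.01140 mol.
[Fe^2+] = 0.01140 / 0.03362 L = 0.339 M.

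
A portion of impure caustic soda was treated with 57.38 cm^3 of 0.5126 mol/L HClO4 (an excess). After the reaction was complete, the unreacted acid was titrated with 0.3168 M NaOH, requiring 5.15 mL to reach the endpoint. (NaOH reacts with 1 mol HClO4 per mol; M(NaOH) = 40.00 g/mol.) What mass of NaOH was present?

Total n(HClO4) added = 0.5126 x 0.05738 = 0.02941 mol.
n(NaOH) used = 0.3168 x 0.005150 = 0.001632 mol, which equals the excess n(HClO4).
So n(HClO4) consumed by the sample = 0.02941 - 0.001632 = 0.02778 mol.
n(NaOH) = 0.02778 / 1 = 0.02778 mol.
mass = 0.02778 mol x 40.00 g/mol = 1.11 g.

1.11 g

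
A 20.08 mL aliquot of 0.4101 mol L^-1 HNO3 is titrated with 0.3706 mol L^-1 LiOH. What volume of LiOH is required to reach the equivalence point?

22.2 mL

n(HNO3) = 0.4101 mol/L x 0.02008 L = 0.008235 mol.
At equivalence n(LiOH) = n(HNO3) = 0.008235 mol.
V(LiOH) = 0.008235 / 0.3706 = 0.02222 L = 22.2 mL.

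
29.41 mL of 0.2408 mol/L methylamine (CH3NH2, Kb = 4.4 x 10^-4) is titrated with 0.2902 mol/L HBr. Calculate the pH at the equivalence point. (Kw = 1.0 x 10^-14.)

n(CH3NH2) = 0.2408 x 0.02941 = 0.007082 mol; V(HBr) at equivalence = 0.007082/0.2902 = 0.02440 L.
At equivalence the base is fully converted to CH3NH3+; total volume = 0.05381 L, so [CH3NH3+] = 0.007082/0.05381 = 0.1316 M.
Ka(CH3NH3+) = Kw/Kb = 1.0e-14 / 4.4 x 10^-4 = 2.27e-11.
[H^+] = sqrt(Ka x [CH3NH3+]) = sqrt(2.27e-11 x 0.1316) = 1.73e-6 M.
pH = -log(1.73e-6) = 5.76.

5.76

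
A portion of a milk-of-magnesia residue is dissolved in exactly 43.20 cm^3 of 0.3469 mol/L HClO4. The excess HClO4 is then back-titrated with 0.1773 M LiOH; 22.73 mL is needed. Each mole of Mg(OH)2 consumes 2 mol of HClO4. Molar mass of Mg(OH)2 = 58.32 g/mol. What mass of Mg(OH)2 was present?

Total n(HClO4) added = 0.3469 x 0.04320 = 0.01499 mol.
n(LiOH) used = 0.1773 x 0.02273 = 0.004030 mol, which equals the excess n(HClO4).
So n(HClO4) consumed by the sample = 0.01499 - 0.004030 = 0.01096 mol.
n(Mg(OH)2) = 0.01096 / 2 = 0.005478 mol.
mass = 0.005478 mol x 58.32 g/mol = 0.319 g.

0.319 g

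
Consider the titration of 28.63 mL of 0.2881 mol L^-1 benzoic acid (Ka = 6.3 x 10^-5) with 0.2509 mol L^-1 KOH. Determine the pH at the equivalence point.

n(C6H5COOH) = 0.2881 x 0.02863 = 0.008248 mol; V(KOH) at equivalence = 0.008248/0.2509 = 0.03287 L.
At equivalence all the acid is converted to C6H5COO-; total volume = 0.02863 + 0.03287 = 0.06150 L, so [C6H5COO-] = 0.008248/0.06150 = 0.1341 M.
Kb = Kw/Ka = 1.0e-14 / 6.3 x 10^-5 = 1.59e-10.
[OH^-] = sqrt(Kb x [C6H5COO-]) = sqrt(1.59e-10 x 0.1341) = 4.61e-6 M.
pOH = 5.34, so pH = 14.00 - 5.34 = 8.66.

8.66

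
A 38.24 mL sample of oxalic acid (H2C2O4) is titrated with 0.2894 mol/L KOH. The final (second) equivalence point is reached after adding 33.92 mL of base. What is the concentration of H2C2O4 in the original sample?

0.128 M

n(KOH) = 0.2894 x 0.03392 = 0.009816 mol.
At the final (second) equivalence point, 2 mol OH^- react per mol H2C2O4, so n(H2C2O4) = 0.009816 / 2 = 0.004908 mol.
[H2C2O4] = 0.004908 / 0.03824 L = 0.128 M.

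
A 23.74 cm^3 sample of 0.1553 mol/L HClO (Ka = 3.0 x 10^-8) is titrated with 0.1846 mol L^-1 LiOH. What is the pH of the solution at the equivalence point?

10.22

n(HClO) = 0.1553 x 0.02374 = 0.003687 mol; V(LiOH) at equivalence = 0.003687/0.1846 = 0.01997 L.
At equivalence all the acid is converted to ClO-; total volume = 0.02374 + 0.01997 = 0.04371 L, so [ClO-] = 0.003687/0.04371 = 0.08434 M.
Kb = Kw/Ka = 1.0e-14 / 3.0 x 10^-8 = 3.33e-7.
[OH^-] = sqrt(Kb x [ClO-]) = sqrt(3.33e-7 x 0.08434) = 0.000168 M.
pOH = 3.78, so pH = 14.00 - 3.78 = 10.22.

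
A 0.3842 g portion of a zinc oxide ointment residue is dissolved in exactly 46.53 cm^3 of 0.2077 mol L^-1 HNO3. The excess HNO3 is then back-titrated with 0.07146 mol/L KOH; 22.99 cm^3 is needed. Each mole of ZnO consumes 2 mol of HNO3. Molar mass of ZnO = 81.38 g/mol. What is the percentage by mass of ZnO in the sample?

Total n(HNO3) added = 0.2077 x 0.04653 = 0.009664 mol.
n(KOH) used = 0.07146 x 0.02299 = 0.001643 mol, which equals the excess n(HNO3).
So n(HNO3) consumed by the sample = 0.009664 - 0.001643 = 0.008021 mol.
n(ZnO) = 0.008021 / 2 = 0.004011 mol.
mass ZnO = 0.004011 x 81.38 = 0.3264 g, so %ZnO = 0.3264/0.3842 x 100 = 85.0%.

85.0%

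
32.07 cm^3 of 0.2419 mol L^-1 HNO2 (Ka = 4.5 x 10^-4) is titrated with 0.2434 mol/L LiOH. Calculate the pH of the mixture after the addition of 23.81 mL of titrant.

Initial n(HNO2) = 0.2419 x 0.03207 = 0.007758 mol.
n(LiOH) added = 0.2434 x 0.02381 = 0.005795 mol, converting that many moles of HNO2 to NO2-.
Remaining n(HNO2) = 0.001962 mol; n(NO2-) = 0.005795 mol.
By Henderson-Hasselbalch, pH = pKa + log([A^-]/[HA]) = 3.35 + log(0.005795/0.001962) = 3.35 + (+0.47) = 3.82.

3.82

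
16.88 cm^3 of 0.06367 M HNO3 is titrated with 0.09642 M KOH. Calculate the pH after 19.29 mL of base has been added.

12.34

n(acid) = 0.06367 x 0.01688 = 0.001075 mol; n(KOH) added = 0.09642 x 0.01929 = 0.001860 mol.
Base is in excess by 0.001860 - 0.001075 = 0.0007852 mol in a total volume of 0.03617 L.
[OH^-] = 0.0007852/0.03617 = 0.02171 M, so pOH = 1.66 and pH = 14.00 - 1.66 = 12.34.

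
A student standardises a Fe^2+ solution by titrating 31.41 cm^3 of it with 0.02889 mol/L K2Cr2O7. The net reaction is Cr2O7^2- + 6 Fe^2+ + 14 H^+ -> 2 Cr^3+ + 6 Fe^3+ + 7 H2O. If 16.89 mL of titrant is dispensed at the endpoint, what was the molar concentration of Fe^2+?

n(K2Cr2O7) = 0.02889 x 0.01689 = 0.0004880 mol.
From the balanced equation, 1 mol K2Cr2O7 reacts with 6 mol Fe^2+, so n(Fe^2+) = 0.0004880 x 6/1 = 0.002928 mol.
[Fe^2+] = 0.002928 / 0.03141 L = 0.0932 M.

0.0932 M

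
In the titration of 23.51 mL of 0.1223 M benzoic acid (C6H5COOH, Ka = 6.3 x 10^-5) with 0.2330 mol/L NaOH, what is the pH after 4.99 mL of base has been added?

4.03

Initial n(C6H5COOH) = 0.1223 x 0.02351 = 0.002875 mol.
n(NaOH) added = 0.2330 x 0.004990 = 0.001163 mol, converting that many moles of C6H5COOH to C6H5COO-.
Remaining n(C6H5COOH) = 0.001713 mol; n(C6H5COO-) = 0.001163 mol.
By Henderson-Hasselbalch, pH = pKa + log([A^-]/[HA]) = 4.20 + log(0.001163/0.001713) = 4.20 + (-0.17) = 4.03.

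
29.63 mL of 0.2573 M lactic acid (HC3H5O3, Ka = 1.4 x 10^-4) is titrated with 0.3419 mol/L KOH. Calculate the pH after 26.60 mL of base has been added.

12.42

n(acid) = 0.2573 x 0.02963 = 0.007624 mol; n(KOH) added = 0.3419 x 0.02660 = 0.009095 mol.
Base is in excess by 0.009095 - 0.007624 = 0.001471 mol in a total volume of 0.05623 L.
[OH^-] = 0.001471/0.05623 = 0.02616 M, so pOH = 1.58 and pH = 14.00 - 1.58 = 12.42.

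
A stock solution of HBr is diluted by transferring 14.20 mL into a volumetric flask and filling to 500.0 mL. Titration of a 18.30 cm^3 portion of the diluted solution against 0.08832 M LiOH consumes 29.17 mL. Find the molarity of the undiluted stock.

n(LiOH) = 0.08832 x 0.02917 = 0.002576 mol.
n(HBr) in the aliquot = 0.002576 mol.
[diluted HBr] = 0.002576 / 0.01830 = 0.1408 M.
Dilution factor = 500.0/14.20 = 35.21, so [stock] = 0.1408 x 35.21 = 4.96 M.

4.96 M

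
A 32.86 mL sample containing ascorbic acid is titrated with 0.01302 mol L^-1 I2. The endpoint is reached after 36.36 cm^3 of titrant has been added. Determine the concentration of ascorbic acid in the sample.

n(I2) = 0.01302 x 0.03636 = 0.0004734 mol.
From the balanced equation, 1 mol I2 reacts with 1 mol ascorbic acid, so n(ascorbic acid) = 0.0004734 x 1/1 = 0.0004734 mol.
[ascorbic acid] = 0.0004734 / 0.03286 L = 0.0144 M.

0.0144 M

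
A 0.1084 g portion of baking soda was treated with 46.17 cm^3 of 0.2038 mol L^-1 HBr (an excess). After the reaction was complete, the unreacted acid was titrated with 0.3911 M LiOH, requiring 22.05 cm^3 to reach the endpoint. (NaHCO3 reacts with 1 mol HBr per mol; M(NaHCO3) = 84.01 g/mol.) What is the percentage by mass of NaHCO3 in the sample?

60.9%

Total n(HBr) added = 0.2038 x 0.04617 = 0.009409 mol.
n(LiOH) used = 0.3911 x 0.02205 = 0.008624 mol, which equals the excess n(HBr).
So n(HBr) consumed by the sample = 0.009409 - 0.008624 = 0.0007857 mol.
n(NaHCO3) = 0.0007857 / 1 = 0.0007857 mol.
mass NaHCO3 = 0.0007857 x 84.01 = 0.06601 g, so %NaHCO3 = 0.06601/0.1084 x 100 = 60.9%.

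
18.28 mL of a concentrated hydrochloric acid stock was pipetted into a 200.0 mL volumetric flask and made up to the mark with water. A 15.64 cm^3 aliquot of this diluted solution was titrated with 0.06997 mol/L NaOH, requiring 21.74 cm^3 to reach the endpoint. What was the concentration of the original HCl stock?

1.06 M

n(NaOH) = 0.06997 x 0.02174 = 0.001521 mol.
n(HCl) in the aliquot = 0.001521 mol.
[diluted HCl] = 0.001521 / 0.01564 = 0.09726 M.
Dilution factor = 200.0/18.28 = 10.94, so [stock] = 0.09726 x 10.94 = 1.06 M.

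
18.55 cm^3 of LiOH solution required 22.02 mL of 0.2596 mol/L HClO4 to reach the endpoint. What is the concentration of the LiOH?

n(HClO4) delivered = 0.2596 x 0.02202 = 0.005716 mol.
For a 1:1 reaction, n(LiOH) = 0.005716 mol.
[LiOH] = 0.005716 mol / 0.01855 L = 0.308 M.

0.308 M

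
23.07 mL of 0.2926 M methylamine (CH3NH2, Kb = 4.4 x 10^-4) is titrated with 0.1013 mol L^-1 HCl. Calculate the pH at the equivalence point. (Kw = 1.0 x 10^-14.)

n(CH3NH2) = 0.2926 x 0.02307 = 0.006750 mol; V(HCl) at equivalence = 0.006750/0.1013 = 0.06664 L.
At equivalence the base is fully converted to CH3NH3+; total volume = 0.08971 L, so [CH3NH3+] = 0.006750/0.08971 = 0.07525 M.
Ka(CH3NH3+) = Kw/Kb = 1.0e-14 / 4.4 x 10^-4 = 2.27e-11.
[H^+] = sqrt(Ka x [CH3NH3+]) = sqrt(2.27e-11 x 0.07525) = 1.31e-6 M.
pH = -log(1.31e-6) = 5.88.

5.88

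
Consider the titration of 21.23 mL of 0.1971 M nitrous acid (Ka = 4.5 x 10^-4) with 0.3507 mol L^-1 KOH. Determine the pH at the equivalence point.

8.22

n(HNO2) = 0.1971 x 0.02123 = 0.004184 mol; V(KOH) at equivalence = 0.004184/0.3507 = 0.01193 L.
At equivalence all the acid is converted to NO2-; total volume = 0.02123 + 0.01193 = 0.03316 L, so [NO2-] = 0.004184/0.03316 = 0.1262 M.
Kb = Kw/Ka = 1.0e-14 / 4.5 x 10^-4 = 2.22e-11.
[OH^-] = sqrt(Kb x [NO2-]) = sqrt(2.22e-11 x 0.1262) = 1.67e-6 M.
pOH = 5.78, so pH = 14.00 - 5.78 = 8.22.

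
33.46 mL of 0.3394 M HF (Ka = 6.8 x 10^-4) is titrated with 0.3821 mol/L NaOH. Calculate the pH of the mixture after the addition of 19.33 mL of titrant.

Initial n(HF) = 0.3394 x 0.03346 = 0.01136 mol.
n(NaOH) added = 0.3821 x 0.01933 = 0.007386 mol, converting that many moles of HF to F-.
Remaining n(HF) = 0.003970 mol; n(F-) = 0.007386 mol.
By Henderson-Hasselbalch, pH = pKa + log([A^-]/[HA]) = 3.17 + log(0.007386/0.003970) = 3.17 + (+0.27) = 3.44.

3.44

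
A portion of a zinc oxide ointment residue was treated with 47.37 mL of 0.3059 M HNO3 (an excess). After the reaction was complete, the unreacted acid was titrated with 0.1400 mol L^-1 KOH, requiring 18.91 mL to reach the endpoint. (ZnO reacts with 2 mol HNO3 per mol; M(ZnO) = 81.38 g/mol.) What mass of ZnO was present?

0.482 g

Total n(HNO3) added = 0.3059 x 0.04737 = 0.01449 mol.
n(KOH) used = 0.1400 x 0.01891 = 0.002647 mol, which equals the excess n(HNO3).
So n(HNO3) consumed by the sample = 0.01449 - 0.002647 = 0.01184 mol.
n(ZnO) = 0.01184 / 2 = 0.005922 mol.
mass = 0.005922 mol x 81.38 g/mol = 0.482 g.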